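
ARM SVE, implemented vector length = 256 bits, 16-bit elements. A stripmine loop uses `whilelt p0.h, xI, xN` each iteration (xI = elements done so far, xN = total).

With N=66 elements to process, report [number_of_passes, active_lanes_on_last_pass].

[iterations, last_vl] = [5, 2]

lane count: 256 div 16 = 16
iterations = ceil(66/16) = 5; final-pass vl = 2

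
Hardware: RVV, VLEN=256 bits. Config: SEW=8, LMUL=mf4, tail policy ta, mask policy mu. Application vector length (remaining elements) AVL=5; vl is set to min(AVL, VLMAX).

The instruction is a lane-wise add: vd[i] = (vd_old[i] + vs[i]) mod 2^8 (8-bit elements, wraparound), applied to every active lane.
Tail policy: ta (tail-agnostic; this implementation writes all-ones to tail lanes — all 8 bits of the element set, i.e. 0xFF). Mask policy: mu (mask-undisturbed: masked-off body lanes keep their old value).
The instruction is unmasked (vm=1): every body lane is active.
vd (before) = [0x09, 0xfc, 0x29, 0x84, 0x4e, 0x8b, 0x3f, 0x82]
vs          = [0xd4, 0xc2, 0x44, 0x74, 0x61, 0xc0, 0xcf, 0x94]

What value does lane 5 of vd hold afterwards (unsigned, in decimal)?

vd[5] = 255

VLMAX = (256 × 1/4) / 8 = 8 lanes
vl = min(AVL, VLMAX) = min(5, 8) = 5
vd[0] add(0x09,0xd4) -> 0xdd
vd[1] add(0xfc,0xc2) -> 0xbe
vd[2] add(0x29,0x44) -> 0x6d
vd[3] add(0x84,0x74) -> 0xf8
vd[4] add(0x4e,0x61) -> 0xaf
vd[5] tail/ones -> 0xff
vd[6] tail/ones -> 0xff
vd[7] tail/ones -> 0xff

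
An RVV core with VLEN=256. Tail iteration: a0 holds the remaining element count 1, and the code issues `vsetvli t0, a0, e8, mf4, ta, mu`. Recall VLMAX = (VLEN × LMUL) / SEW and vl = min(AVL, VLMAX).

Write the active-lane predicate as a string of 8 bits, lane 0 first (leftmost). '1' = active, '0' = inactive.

VLMAX = (256 × 1/4) / 8 = 8 lanes
vl ← min(1, 8) = 1
bits (lane 0 leftmost): 10000000

predicate = 10000000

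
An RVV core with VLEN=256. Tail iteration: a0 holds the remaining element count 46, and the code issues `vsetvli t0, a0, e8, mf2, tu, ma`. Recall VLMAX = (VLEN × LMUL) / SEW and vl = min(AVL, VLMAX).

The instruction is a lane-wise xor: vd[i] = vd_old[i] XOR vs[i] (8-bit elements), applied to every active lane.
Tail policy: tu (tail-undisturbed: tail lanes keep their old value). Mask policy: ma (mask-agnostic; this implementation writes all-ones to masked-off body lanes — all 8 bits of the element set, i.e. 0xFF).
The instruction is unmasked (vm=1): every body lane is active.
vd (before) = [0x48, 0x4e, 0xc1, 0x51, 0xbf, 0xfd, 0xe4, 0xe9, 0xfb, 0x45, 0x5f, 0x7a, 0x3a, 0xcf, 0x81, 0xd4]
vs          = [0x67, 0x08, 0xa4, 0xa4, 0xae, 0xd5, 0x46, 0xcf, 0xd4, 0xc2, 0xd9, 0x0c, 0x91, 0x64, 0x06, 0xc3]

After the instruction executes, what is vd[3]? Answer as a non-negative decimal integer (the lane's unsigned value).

vd[3] = 245

VLMAX = (256 × 1/2) / 8 = 16 lanes
vl = min(AVL, VLMAX) = min(46, 16) = 16
vd[0] xor(0x48,0x67) -> 0x2f
vd[1] xor(0x4e,0x08) -> 0x46
vd[2] xor(0xc1,0xa4) -> 0x65
vd[3] xor(0x51,0xa4) -> 0xf5
vd[4] xor(0xbf,0xae) -> 0x11
vd[5] xor(0xfd,0xd5) -> 0x28
vd[6] xor(0xe4,0x46) -> 0xa2
vd[7] xor(0xe9,0xcf) -> 0x26
vd[8] xor(0xfb,0xd4) -> 0x2f
vd[9] xor(0x45,0xc2) -> 0x87
vd[10] xor(0x5f,0xd9) -> 0x86
vd[11] xor(0x7a,0x0c) -> 0x76
vd[12] xor(0x3a,0x91) -> 0xab
vd[13] xor(0xcf,0x64) -> 0xab
vd[14] xor(0x81,0x06) -> 0x87
vd[15] xor(0xd4,0xc3) -> 0x17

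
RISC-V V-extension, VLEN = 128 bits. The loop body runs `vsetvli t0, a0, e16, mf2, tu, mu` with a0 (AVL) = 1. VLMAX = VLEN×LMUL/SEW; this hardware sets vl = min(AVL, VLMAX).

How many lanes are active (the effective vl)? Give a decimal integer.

vl = 1

VLMAX = VLEN×LMUL/SEW = 128×1/2/16 = 4
vl ← min(1, 4) = 1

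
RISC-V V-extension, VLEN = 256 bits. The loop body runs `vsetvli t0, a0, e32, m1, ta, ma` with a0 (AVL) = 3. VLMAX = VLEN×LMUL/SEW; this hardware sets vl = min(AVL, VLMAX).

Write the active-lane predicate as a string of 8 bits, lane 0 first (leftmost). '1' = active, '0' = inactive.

predicate = 11100000

VLMAX = VLEN×LMUL/SEW = 256×1/32 = 8
AVL=3 ≤ VLMAX=8, so vl = 3
bits (lane 0 leftmost): 11100000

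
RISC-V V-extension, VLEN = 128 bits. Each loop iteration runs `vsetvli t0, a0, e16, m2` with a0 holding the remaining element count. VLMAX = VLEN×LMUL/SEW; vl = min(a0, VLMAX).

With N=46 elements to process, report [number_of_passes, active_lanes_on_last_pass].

[iterations, last_vl] = [3, 14]

VLMAX = VLEN×LMUL/SEW = 128×2/16 = 16
iterations = ceil(46/16) = 3; final-pass vl = 14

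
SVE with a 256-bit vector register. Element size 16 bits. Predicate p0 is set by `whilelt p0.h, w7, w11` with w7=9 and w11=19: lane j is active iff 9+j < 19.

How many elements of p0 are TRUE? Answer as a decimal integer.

register lanes = 256/16 = 16
active while 9+j < 19, i.e. j ∈ [0,10) capped at 16 ⇒ 10

vl = 10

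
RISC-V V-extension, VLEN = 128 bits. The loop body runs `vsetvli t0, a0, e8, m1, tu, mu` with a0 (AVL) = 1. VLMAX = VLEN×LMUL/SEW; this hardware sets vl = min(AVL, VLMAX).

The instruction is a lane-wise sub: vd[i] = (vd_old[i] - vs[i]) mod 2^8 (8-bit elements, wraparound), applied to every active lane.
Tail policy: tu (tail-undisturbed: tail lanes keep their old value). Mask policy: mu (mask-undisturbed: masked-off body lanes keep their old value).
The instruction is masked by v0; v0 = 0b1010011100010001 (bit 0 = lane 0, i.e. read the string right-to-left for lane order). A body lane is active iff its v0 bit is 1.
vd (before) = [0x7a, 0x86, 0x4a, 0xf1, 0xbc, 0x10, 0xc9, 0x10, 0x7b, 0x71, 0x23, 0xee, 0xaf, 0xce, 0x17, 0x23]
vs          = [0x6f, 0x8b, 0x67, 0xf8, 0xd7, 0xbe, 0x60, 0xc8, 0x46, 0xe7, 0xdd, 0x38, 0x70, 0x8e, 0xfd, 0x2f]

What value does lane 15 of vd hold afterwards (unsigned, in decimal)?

vd[15] = 35

lanes per group: 128·1/8 = 16
AVL=1 ≤ VLMAX=16, so vl = 1
[0] sub(0x7a,0x6f) = 0x0b
[1] tail/keep = 0x86
[2] tail/keep = 0x4a
[3] tail/keep = 0xf1
[4] tail/keep = 0xbc
[5] tail/keep = 0x10
[6] tail/keep = 0xc9
[7] tail/keep = 0x10
[8] tail/keep = 0x7b
[9] tail/keep = 0x71
[10] tail/keep = 0x23
[11] tail/keep = 0xee
[12] tail/keep = 0xaf
[13] tail/keep = 0xce
[14] tail/keep = 0x17
[15] tail/keep = 0x23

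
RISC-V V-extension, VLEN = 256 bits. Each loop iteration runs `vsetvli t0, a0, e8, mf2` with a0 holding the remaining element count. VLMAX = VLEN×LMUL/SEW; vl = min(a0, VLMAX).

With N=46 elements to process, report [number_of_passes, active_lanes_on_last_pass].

[iterations, last_vl] = [3, 14]

lanes per group: 256·1/2/8 = 16
iterations = ceil(46/16) = 3; final-pass vl = 14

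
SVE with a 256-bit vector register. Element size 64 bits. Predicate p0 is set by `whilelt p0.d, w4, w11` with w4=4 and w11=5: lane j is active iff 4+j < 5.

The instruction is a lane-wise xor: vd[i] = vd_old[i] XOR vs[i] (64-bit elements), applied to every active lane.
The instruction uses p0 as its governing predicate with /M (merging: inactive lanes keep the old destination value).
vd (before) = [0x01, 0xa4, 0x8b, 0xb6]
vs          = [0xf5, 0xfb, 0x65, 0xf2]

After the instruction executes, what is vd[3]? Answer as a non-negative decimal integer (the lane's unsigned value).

vd[3] = 182

lane count: 256 div 64 = 4
active while 4+j < 5, i.e. j ∈ [0,1) capped at 4 ⇒ 1
[0] xor(0x01,0xf5) = 0xf4
[1] tail/keep = 0xa4
[2] tail/keep = 0x8b
[3] tail/keep = 0xb6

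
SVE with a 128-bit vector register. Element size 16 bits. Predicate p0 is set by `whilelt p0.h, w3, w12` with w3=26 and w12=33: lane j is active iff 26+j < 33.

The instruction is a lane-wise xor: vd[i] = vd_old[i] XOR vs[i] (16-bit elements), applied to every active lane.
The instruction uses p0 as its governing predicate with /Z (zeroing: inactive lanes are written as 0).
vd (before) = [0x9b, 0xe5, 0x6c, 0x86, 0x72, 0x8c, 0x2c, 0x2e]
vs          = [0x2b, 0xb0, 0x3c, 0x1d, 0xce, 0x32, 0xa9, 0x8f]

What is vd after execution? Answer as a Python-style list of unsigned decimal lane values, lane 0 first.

128-bit reg / 16-bit elem → 8 lanes
active while 26+j < 33, i.e. j ∈ [0,7) capped at 8 ⇒ 7
  i=0: xor(0x9b,0x2b) → 176
  i=1: xor(0xe5,0xb0) → 85
  i=2: xor(0x6c,0x3c) → 80
  i=3: xor(0x86,0x1d) → 155
  i=4: xor(0x72,0xce) → 188
  i=5: xor(0x8c,0x32) → 190
  i=6: xor(0x2c,0xa9) → 133
  i=7: tail/zero → 0

vd = [176, 85, 80, 155, 188, 190, 133, 0]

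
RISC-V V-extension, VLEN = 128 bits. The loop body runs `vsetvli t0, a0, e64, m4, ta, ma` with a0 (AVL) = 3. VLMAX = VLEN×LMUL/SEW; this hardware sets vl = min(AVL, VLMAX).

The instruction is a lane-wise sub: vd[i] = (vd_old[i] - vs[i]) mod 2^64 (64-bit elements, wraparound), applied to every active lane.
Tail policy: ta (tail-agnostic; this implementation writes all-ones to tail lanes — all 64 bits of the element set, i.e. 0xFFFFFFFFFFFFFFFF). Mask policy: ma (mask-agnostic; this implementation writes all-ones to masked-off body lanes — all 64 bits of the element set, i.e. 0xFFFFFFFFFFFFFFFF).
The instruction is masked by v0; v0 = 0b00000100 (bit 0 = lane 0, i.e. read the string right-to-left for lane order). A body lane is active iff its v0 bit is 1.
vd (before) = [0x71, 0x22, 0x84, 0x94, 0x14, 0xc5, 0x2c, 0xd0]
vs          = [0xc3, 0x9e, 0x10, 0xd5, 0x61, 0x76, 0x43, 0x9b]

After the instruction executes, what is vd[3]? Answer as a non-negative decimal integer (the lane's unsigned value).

vd[3] = 18446744073709551615

VLMAX = (128 × 4) / 64 = 8 lanes
vl = min(AVL, VLMAX) = min(3, 8) = 3
[0] mask-off/ones = 0xffffffffffffffff
[1] mask-off/ones = 0xffffffffffffffff
[2] sub(0x84,0x10) = 0x74
[3] tail/ones = 0xffffffffffffffff
[4] tail/ones = 0xffffffffffffffff
[5] tail/ones = 0xffffffffffffffff
[6] tail/ones = 0xffffffffffffffff
[7] tail/ones = 0xffffffffffffffff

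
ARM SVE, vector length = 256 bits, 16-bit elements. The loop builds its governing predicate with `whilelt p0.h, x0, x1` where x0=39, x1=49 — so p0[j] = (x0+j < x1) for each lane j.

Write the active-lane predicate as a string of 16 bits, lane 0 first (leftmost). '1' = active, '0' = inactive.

256-bit reg / 16-bit elem → 16 lanes
active while 39+j < 49, i.e. j ∈ [0,10) capped at 16 ⇒ 10
bits (lane 0 leftmost): 1111111111000000

predicate = 1111111111000000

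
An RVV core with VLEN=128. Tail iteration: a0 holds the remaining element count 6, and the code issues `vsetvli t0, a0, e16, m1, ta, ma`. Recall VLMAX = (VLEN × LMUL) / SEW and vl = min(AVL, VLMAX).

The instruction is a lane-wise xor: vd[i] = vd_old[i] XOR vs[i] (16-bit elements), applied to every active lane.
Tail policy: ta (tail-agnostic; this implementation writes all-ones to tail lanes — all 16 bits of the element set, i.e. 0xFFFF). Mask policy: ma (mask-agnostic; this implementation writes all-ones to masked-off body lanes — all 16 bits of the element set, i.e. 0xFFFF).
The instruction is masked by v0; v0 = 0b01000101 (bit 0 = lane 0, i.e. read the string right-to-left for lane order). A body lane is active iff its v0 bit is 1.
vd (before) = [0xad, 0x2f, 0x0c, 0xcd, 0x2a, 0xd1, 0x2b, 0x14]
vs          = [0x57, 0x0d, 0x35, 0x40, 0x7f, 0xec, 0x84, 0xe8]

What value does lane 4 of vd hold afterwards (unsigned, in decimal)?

vd[4] = 65535

VLMAX = (128 × 1) / 16 = 8 lanes
AVL=6 ≤ VLMAX=8, so vl = 6
vd[0] xor(0xad,0x57) -> 0xfa
vd[1] mask-off/ones -> 0xffff
vd[2] xor(0x0c,0x35) -> 0x39
vd[3] mask-off/ones -> 0xffff
vd[4] mask-off/ones -> 0xffff
vd[5] mask-off/ones -> 0xffff
vd[6] tail/ones -> 0xffff
vd[7] tail/ones -> 0xffff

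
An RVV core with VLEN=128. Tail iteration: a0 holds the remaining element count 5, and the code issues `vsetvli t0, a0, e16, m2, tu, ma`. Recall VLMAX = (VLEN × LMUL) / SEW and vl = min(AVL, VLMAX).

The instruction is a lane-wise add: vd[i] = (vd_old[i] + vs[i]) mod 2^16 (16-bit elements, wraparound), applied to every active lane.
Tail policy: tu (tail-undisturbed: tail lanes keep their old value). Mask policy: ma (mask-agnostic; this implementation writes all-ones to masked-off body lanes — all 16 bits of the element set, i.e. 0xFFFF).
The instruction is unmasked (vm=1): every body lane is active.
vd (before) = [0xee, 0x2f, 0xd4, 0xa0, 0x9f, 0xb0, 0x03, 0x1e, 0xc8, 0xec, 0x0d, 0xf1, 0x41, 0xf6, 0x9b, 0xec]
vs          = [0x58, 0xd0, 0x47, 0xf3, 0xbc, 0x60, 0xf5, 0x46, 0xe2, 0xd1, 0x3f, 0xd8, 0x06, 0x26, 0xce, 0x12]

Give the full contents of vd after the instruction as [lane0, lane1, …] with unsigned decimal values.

vd = [326, 255, 283, 403, 347, 176, 3, 30, 200, 236, 13, 241, 65, 246, 155, 236]

VLMAX = VLEN×LMUL/SEW = 128×2/16 = 16
vl = min(AVL, VLMAX) = min(5, 16) = 5
[0] add(0xee,0x58) = 0x146
[1] add(0x2f,0xd0) = 0xff
[2] add(0xd4,0x47) = 0x11b
[3] add(0xa0,0xf3) = 0x193
[4] add(0x9f,0xbc) = 0x15b
[5] tail/keep = 0xb0
[6] tail/keep = 0x03
[7] tail/keep = 0x1e
[8] tail/keep = 0xc8
[9] tail/keep = 0xec
[10] tail/keep = 0x0d
[11] tail/keep = 0xf1
[12] tail/keep = 0x41
[13] tail/keep = 0xf6
[14] tail/keep = 0x9b
[15] tail/keep = 0xec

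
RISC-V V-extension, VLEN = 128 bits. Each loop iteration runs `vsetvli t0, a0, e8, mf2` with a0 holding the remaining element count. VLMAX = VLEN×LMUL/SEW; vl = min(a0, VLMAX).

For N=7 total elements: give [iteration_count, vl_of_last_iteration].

[iterations, last_vl] = [1, 7]

VLMAX = VLEN×LMUL/SEW = 128×1/2/8 = 8
7 elements at 8/iter → 1 passes, remainder 7 on the last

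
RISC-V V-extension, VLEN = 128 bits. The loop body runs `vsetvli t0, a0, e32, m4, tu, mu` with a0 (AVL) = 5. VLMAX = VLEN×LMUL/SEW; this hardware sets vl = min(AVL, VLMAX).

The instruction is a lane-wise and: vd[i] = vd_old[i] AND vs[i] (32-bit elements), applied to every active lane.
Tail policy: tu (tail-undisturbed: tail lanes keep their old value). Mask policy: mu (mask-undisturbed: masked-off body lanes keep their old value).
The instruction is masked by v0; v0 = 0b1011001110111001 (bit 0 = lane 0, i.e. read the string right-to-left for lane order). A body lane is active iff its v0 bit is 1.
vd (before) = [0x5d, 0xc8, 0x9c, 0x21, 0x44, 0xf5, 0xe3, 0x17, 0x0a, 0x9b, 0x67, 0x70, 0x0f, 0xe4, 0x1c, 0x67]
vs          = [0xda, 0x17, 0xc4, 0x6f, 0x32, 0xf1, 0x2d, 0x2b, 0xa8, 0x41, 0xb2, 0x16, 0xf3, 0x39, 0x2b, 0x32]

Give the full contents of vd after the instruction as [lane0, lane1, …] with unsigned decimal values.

VLMAX = (128 × 4) / 32 = 16 lanes
vl ← min(5, 16) = 5
lane  0: and(0x5d,0xda) ⇒ 0x58
lane  1: mask-off/keep ⇒ 0xc8
lane  2: mask-off/keep ⇒ 0x9c
lane  3: and(0x21,0x6f) ⇒ 0x21
lane  4: and(0x44,0x32) ⇒ 0x00
lane  5: tail/keep ⇒ 0xf5
lane  6: tail/keep ⇒ 0xe3
lane  7: tail/keep ⇒ 0x17
lane  8: tail/keep ⇒ 0x0a
lane  9: tail/keep ⇒ 0x9b
lane 10: tail/keep ⇒ 0x67
lane 11: tail/keep ⇒ 0x70
lane 12: tail/keep ⇒ 0x0f
lane 13: tail/keep ⇒ 0xe4
lane 14: tail/keep ⇒ 0x1c
lane 15: tail/keep ⇒ 0x67

vd = [88, 200, 156, 33, 0, 245, 227, 23, 10, 155, 103, 112, 15, 228, 28, 103]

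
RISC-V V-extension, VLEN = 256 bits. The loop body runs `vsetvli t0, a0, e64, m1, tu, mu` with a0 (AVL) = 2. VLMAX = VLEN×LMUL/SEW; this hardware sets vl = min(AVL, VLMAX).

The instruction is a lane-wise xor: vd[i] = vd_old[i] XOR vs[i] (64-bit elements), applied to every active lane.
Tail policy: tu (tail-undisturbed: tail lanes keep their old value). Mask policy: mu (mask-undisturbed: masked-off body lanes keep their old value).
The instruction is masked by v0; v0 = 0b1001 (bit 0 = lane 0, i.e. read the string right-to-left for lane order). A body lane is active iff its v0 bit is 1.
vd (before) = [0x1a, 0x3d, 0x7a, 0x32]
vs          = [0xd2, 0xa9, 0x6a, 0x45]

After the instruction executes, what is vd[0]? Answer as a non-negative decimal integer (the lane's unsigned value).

lanes per group: 256·1/64 = 4
vl = min(AVL, VLMAX) = min(2, 4) = 2
  i=0: xor(0x1a,0xd2) → 200
  i=1: mask-off/keep → 61
  i=2: tail/keep → 122
  i=3: tail/keep → 50

vd[0] = 200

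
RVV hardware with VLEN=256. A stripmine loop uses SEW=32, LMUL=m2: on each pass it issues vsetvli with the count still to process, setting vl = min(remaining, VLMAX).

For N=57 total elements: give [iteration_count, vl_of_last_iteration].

VLMAX = (256 × 2) / 32 = 16 lanes
iterations = ceil(57/16) = 4; final-pass vl = 9

[iterations, last_vl] = [4, 9]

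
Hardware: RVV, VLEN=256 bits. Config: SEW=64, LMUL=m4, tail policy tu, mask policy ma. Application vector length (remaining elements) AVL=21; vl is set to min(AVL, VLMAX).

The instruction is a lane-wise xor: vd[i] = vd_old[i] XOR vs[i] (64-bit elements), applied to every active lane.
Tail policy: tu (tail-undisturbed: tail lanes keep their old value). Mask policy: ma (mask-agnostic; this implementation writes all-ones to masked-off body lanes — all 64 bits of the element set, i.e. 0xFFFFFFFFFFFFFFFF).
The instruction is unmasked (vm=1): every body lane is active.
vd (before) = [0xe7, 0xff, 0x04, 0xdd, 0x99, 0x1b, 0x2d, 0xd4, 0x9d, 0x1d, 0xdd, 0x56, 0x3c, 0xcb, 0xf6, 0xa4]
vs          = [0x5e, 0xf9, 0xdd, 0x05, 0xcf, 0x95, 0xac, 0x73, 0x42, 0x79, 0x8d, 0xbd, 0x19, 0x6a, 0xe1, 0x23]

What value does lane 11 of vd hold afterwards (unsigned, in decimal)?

vd[11] = 235

VLMAX = (256 × 4) / 64 = 16 lanes
vl = min(AVL, VLMAX) = min(21, 16) = 16
lane  0: xor(0xe7,0x5e) ⇒ 0xb9
lane  1: xor(0xff,0xf9) ⇒ 0x06
lane  2: xor(0x04,0xdd) ⇒ 0xd9
lane  3: xor(0xdd,0x05) ⇒ 0xd8
lane  4: xor(0x99,0xcf) ⇒ 0x56
lane  5: xor(0x1b,0x95) ⇒ 0x8e
lane  6: xor(0x2d,0xac) ⇒ 0x81
lane  7: xor(0xd4,0x73) ⇒ 0xa7
lane  8: xor(0x9d,0x42) ⇒ 0xdf
lane  9: xor(0x1d,0x79) ⇒ 0x64
lane 10: xor(0xdd,0x8d) ⇒ 0x50
lane 11: xor(0x56,0xbd) ⇒ 0xeb
lane 12: xor(0x3c,0x19) ⇒ 0x25
lane 13: xor(0xcb,0x6a) ⇒ 0xa1
lane 14: xor(0xf6,0xe1) ⇒ 0x17
lane 15: xor(0xa4,0x23) ⇒ 0x87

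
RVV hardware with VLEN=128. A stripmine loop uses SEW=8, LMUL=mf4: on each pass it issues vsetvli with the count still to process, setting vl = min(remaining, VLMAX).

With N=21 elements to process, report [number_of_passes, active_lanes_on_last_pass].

[iterations, last_vl] = [6, 1]

VLMAX = (128 × 1/4) / 8 = 4 lanes
iterations = ceil(21/4) = 6; final-pass vl = 1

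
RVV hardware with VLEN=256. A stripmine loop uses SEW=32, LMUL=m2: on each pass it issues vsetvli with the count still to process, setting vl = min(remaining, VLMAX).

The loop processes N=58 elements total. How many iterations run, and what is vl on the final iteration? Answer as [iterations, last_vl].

lanes per group: 256·2/32 = 16
N=58: ⌈58/16⌉ = 4 iters; last vl = 58 − 3×16 = 10

[iterations, last_vl] = [4, 10]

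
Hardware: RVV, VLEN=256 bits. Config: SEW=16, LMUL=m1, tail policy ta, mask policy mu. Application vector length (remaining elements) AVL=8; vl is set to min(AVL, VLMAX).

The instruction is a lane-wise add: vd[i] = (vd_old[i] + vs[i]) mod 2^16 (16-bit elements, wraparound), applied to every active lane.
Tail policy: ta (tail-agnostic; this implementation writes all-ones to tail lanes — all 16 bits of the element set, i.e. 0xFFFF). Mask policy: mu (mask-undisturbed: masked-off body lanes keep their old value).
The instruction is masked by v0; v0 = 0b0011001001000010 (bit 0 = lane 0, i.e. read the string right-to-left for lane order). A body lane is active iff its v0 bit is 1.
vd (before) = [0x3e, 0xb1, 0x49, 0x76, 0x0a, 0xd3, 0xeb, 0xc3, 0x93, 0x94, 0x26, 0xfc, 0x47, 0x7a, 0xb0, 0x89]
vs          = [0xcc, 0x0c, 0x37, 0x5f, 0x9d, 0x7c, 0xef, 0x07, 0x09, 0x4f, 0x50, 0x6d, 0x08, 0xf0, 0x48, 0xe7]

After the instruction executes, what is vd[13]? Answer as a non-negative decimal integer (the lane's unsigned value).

VLMAX = VLEN×LMUL/SEW = 256×1/16 = 16
vl ← min(8, 16) = 8
lane  0: mask-off/keep ⇒ 0x3e
lane  1: add(0xb1,0x0c) ⇒ 0xbd
lane  2: mask-off/keep ⇒ 0x49
lane  3: mask-off/keep ⇒ 0x76
lane  4: mask-off/keep ⇒ 0x0a
lane  5: mask-off/keep ⇒ 0xd3
lane  6: add(0xeb,0xef) ⇒ 0x1da
lane  7: mask-off/keep ⇒ 0xc3
lane  8: tail/ones ⇒ 0xffff
lane  9: tail/ones ⇒ 0xffff
lane 10: tail/ones ⇒ 0xffff
lane 11: tail/ones ⇒ 0xffff
lane 12: tail/ones ⇒ 0xffff
lane 13: tail/ones ⇒ 0xffff
lane 14: tail/ones ⇒ 0xffff
lane 15: tail/ones ⇒ 0xffff

vd[13] = 65535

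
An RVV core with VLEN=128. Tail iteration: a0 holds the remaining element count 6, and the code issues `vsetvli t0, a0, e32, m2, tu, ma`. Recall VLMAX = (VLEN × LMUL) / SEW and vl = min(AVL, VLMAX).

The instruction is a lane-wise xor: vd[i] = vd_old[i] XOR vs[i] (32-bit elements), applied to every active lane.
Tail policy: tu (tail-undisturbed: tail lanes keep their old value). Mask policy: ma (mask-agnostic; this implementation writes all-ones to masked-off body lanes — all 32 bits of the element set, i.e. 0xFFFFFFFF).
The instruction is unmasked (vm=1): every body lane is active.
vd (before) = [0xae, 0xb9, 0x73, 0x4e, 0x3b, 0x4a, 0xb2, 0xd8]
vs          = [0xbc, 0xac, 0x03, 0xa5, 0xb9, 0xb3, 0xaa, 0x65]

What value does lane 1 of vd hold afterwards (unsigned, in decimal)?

VLMAX = VLEN×LMUL/SEW = 128×2/32 = 8
vl ← min(6, 8) = 6
vd[0] xor(0xae,0xbc) -> 0x12
vd[1] xor(0xb9,0xac) -> 0x15
vd[2] xor(0x73,0x03) -> 0x70
vd[3] xor(0x4e,0xa5) -> 0xeb
vd[4] xor(0x3b,0xb9) -> 0x82
vd[5] xor(0x4a,0xb3) -> 0xf9
vd[6] tail/keep -> 0xb2
vd[7] tail/keep -> 0xd8

vd[1] = 21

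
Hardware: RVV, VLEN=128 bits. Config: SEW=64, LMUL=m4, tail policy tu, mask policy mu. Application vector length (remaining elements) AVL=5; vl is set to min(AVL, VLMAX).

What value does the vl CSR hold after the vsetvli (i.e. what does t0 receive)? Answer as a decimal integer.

vl = 5

VLMAX = VLEN×LMUL/SEW = 128×4/64 = 8
AVL=5 ≤ VLMAX=8, so vl = 5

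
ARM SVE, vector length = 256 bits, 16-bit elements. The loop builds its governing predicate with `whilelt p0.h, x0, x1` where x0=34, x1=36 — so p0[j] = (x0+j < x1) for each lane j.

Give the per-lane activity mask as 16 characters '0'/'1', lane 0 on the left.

predicate = 1100000000000000

register lanes = 256/16 = 16
p0[j] = (34+j < 36); true for j=0..1 → 2 lanes set
bits (lane 0 leftmost): 1100000000000000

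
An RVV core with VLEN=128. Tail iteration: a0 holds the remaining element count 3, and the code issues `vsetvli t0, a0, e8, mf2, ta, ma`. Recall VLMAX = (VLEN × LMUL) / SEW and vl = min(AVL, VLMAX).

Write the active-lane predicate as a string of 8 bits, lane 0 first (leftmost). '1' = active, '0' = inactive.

predicate = 11100000

VLMAX = (128 × 1/2) / 8 = 8 lanes
vl ← min(3, 8) = 3
bits (lane 0 leftmost): 11100000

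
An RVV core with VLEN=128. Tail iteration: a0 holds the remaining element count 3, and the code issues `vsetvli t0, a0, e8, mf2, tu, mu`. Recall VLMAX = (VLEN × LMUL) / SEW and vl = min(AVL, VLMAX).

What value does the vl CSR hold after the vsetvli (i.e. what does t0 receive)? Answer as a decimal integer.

vl = 3

VLMAX = (128 × 1/2) / 8 = 8 lanes
vl ← min(3, 8) = 3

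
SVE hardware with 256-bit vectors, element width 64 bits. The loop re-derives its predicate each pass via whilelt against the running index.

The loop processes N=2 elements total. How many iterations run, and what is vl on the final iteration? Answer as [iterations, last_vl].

lane count: 256 div 64 = 4
2 elements at 4/iter → 1 passes, remainder 2 on the last

[iterations, last_vl] = [1, 2]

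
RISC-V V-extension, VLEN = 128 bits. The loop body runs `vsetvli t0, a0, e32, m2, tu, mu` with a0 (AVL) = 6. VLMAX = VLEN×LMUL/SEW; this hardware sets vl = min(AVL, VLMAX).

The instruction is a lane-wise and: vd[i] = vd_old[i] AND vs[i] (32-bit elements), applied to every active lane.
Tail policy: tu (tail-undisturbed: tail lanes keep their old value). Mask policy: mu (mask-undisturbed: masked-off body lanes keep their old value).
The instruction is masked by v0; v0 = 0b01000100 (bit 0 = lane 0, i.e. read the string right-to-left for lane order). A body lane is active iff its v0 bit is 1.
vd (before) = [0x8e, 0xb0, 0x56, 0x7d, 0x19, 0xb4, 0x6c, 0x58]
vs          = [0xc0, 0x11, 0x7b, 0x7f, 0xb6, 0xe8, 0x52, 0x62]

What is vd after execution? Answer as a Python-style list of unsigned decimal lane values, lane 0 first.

vd = [142, 176, 82, 125, 25, 180, 108, 88]

VLMAX = (128 × 2) / 32 = 8 lanes
vl ← min(6, 8) = 6
lane  0: mask-off/keep ⇒ 0x8e
lane  1: mask-off/keep ⇒ 0xb0
lane  2: and(0x56,0x7b) ⇒ 0x52
lane  3: mask-off/keep ⇒ 0x7d
lane  4: mask-off/keep ⇒ 0x19
lane  5: mask-off/keep ⇒ 0xb4
lane  6: tail/keep ⇒ 0x6c
lane  7: tail/keep ⇒ 0x58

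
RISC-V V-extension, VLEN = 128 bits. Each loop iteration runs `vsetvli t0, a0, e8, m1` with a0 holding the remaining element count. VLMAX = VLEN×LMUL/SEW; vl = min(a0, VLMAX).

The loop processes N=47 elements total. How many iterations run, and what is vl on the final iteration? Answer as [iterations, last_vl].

[iterations, last_vl] = [3, 15]

lanes per group: 128·1/8 = 16
N=47: ⌈47/16⌉ = 3 iters; last vl = 47 − 2×16 = 15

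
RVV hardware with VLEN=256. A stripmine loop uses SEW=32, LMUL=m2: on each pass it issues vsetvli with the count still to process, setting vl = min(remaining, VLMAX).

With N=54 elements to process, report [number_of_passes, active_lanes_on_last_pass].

[iterations, last_vl] = [4, 6]

VLMAX = (256 × 2) / 32 = 16 lanes
N=54: ⌈54/16⌉ = 4 iters; last vl = 54 − 3×16 = 6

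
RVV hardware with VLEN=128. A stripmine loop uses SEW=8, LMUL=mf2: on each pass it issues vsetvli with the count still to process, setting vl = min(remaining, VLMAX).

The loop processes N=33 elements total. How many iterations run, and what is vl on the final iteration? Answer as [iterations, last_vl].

[iterations, last_vl] = [5, 1]

VLMAX = VLEN×LMUL/SEW = 128×1/2/8 = 8
33 elements at 8/iter → 5 passes, remainder 1 on the last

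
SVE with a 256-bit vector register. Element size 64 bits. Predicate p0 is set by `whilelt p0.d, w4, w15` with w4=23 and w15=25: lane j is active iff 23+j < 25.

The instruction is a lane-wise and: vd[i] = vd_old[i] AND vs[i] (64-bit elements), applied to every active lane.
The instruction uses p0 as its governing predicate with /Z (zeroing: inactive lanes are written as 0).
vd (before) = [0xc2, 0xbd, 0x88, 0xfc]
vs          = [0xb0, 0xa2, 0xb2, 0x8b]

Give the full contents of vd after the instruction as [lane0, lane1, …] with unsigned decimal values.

vd = [128, 160, 0, 0]

256-bit reg / 64-bit elem → 4 lanes
active while 23+j < 25, i.e. j ∈ [0,2) capped at 4 ⇒ 2
  i=0: and(0xc2,0xb0) → 128
  i=1: and(0xbd,0xa2) → 160
  i=2: tail/zero → 0
  i=3: tail/zero → 0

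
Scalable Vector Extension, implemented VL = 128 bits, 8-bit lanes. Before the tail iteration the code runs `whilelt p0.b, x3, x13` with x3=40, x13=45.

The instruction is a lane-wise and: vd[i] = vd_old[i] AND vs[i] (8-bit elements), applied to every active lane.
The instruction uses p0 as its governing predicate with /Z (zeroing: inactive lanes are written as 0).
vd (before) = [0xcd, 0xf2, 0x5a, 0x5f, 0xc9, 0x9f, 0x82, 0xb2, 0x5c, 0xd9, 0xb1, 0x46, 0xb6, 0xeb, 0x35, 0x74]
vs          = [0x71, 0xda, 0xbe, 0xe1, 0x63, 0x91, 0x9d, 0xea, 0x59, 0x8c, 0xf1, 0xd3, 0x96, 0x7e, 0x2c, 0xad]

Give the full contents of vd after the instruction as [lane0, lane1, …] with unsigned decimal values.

lane count: 128 div 8 = 16
whilelt: lane j active iff 40+j < 45 → j < 5 → 5 active
[0] and(0xcd,0x71) = 0x41
[1] and(0xf2,0xda) = 0xd2
[2] and(0x5a,0xbe) = 0x1a
[3] and(0x5f,0xe1) = 0x41
[4] and(0xc9,0x63) = 0x41
[5] tail/zero = 0x00
[6] tail/zero = 0x00
[7] tail/zero = 0x00
[8] tail/zero = 0x00
[9] tail/zero = 0x00
[10] tail/zero = 0x00
[11] tail/zero = 0x00
[12] tail/zero = 0x00
[13] tail/zero = 0x00
[14] tail/zero = 0x00
[15] tail/zero = 0x00

vd = [65, 210, 26, 65, 65, 0, 0, 0, 0, 0, 0, 0, 0, 0, 0, 0]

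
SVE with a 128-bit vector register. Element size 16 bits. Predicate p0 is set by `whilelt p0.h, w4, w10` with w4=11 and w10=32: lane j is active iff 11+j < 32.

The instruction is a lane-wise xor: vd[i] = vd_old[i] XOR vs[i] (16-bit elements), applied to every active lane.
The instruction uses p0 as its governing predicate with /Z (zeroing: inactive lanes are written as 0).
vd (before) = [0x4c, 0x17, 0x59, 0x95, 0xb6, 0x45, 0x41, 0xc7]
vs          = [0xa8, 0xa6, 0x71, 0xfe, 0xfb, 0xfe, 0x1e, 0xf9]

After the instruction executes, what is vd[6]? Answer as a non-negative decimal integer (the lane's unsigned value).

vd[6] = 95

lane count: 128 div 16 = 8
whilelt: lane j active iff 11+j < 32 → j < 21 → 8 active
lane  0: xor(0x4c,0xa8) ⇒ 0xe4
lane  1: xor(0x17,0xa6) ⇒ 0xb1
lane  2: xor(0x59,0x71) ⇒ 0x28
lane  3: xor(0x95,0xfe) ⇒ 0x6b
lane  4: xor(0xb6,0xfb) ⇒ 0x4d
lane  5: xor(0x45,0xfe) ⇒ 0xbb
lane  6: xor(0x41,0x1e) ⇒ 0x5f
lane  7: xor(0xc7,0xf9) ⇒ 0x3e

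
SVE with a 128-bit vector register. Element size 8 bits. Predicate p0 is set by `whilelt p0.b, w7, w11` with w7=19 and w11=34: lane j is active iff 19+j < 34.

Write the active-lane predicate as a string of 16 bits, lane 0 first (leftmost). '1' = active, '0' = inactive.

predicate = 1111111111111110

128-bit reg / 8-bit elem → 16 lanes
whilelt: lane j active iff 19+j < 34 → j < 15 → 15 active
bits (lane 0 leftmost): 1111111111111110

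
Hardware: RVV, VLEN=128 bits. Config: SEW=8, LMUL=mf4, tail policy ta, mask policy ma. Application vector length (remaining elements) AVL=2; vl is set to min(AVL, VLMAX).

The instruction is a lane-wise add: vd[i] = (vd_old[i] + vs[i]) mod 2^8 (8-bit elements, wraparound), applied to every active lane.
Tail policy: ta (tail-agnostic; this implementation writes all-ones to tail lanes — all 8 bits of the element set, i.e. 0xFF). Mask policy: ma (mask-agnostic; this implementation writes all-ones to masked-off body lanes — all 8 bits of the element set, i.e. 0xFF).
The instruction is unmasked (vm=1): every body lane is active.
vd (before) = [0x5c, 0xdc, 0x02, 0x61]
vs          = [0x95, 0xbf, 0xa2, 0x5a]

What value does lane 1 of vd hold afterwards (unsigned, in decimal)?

lanes per group: 128·1/4/8 = 4
vl ← min(2, 4) = 2
vd[0] add(0x5c,0x95) -> 0xf1
vd[1] add(0xdc,0xbf) -> 0x9b
vd[2] tail/ones -> 0xff
vd[3] tail/ones -> 0xff

vd[1] = 155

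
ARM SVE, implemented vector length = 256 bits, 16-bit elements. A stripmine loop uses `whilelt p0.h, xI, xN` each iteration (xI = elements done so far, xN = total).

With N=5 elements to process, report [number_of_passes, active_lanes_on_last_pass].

register lanes = 256/16 = 16
iterations = ceil(5/16) = 1; final-pass vl = 5

[iterations, last_vl] = [1, 5]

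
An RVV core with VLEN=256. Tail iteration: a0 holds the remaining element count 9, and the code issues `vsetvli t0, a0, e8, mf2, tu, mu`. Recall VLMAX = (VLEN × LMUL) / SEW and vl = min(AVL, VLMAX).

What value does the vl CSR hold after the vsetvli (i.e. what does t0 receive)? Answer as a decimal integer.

VLMAX = VLEN×LMUL/SEW = 256×1/2/8 = 16
AVL=9 ≤ VLMAX=16, so vl = 9

vl = 9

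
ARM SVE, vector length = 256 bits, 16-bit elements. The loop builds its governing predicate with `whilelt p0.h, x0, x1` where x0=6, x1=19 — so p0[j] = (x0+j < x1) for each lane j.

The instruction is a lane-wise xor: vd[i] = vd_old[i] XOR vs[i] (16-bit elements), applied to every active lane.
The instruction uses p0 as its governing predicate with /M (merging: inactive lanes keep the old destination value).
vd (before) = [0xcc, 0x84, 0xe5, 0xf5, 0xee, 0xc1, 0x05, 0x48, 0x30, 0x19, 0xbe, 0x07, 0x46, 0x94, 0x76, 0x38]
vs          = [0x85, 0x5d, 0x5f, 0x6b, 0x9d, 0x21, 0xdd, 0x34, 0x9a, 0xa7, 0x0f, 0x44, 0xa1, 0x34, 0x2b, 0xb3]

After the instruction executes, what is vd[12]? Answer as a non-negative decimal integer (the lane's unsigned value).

vd[12] = 231

lane count: 256 div 16 = 16
whilelt: lane j active iff 6+j < 19 → j < 13 → 13 active
  i=0: xor(0xcc,0x85) → 73
  i=1: xor(0x84,0x5d) → 217
  i=2: xor(0xe5,0x5f) → 186
  i=3: xor(0xf5,0x6b) → 158
  i=4: xor(0xee,0x9d) → 115
  i=5: xor(0xc1,0x21) → 224
  i=6: xor(0x05,0xdd) → 216
  i=7: xor(0x48,0x34) → 124
  i=8: xor(0x30,0x9a) → 170
  i=9: xor(0x19,0xa7) → 190
  i=10: xor(0xbe,0x0f) → 177
  i=11: xor(0x07,0x44) → 67
  i=12: xor(0x46,0xa1) → 231
  i=13: tail/keep → 148
  i=14: tail/keep → 118
  i=15: tail/keep → 56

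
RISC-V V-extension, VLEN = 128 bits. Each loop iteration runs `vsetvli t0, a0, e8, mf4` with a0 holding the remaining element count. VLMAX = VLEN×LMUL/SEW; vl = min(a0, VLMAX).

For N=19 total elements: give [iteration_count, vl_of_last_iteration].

VLMAX = VLEN×LMUL/SEW = 128×1/4/8 = 4
iterations = ceil(19/4) = 5; final-pass vl = 3

[iterations, last_vl] = [5, 3]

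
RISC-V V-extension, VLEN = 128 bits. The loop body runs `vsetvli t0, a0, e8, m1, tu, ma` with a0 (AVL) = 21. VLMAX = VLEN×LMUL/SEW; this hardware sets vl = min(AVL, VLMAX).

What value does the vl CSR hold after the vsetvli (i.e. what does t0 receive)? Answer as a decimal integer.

lanes per group: 128·1/8 = 16
vl = min(AVL, VLMAX) = min(21, 16) = 16

vl = 16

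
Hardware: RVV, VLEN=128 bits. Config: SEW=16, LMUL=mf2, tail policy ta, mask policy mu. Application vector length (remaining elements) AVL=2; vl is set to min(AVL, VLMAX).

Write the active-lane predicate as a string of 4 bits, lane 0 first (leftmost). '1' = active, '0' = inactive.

predicate = 1100

VLMAX = VLEN×LMUL/SEW = 128×1/2/16 = 4
AVL=2 ≤ VLMAX=4, so vl = 2
bits (lane 0 leftmost): 1100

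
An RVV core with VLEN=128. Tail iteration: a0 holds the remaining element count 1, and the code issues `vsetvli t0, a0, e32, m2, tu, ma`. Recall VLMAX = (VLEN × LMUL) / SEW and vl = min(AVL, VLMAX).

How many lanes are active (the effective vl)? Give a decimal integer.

VLMAX = VLEN×LMUL/SEW = 128×2/32 = 8
vl ← min(1, 8) = 1

vl = 1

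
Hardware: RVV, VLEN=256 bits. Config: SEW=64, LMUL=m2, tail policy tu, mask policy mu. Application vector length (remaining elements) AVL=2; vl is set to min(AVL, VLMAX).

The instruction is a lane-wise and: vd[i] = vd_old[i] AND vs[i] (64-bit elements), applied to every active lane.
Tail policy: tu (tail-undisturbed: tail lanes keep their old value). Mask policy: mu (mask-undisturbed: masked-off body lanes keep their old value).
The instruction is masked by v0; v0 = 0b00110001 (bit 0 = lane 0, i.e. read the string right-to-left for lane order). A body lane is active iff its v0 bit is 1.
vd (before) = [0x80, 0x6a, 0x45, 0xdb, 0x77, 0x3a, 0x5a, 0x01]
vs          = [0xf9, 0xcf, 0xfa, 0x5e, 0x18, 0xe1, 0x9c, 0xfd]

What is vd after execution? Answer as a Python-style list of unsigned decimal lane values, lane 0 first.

vd = [128, 106, 69, 219, 119, 58, 90, 1]

lanes per group: 256·2/64 = 8
vl ← min(2, 8) = 2
[0] and(0x80,0xf9) = 0x80
[1] mask-off/keep = 0x6a
[2] tail/keep = 0x45
[3] tail/keep = 0xdb
[4] tail/keep = 0x77
[5] tail/keep = 0x3a
[6] tail/keep = 0x5a
[7] tail/keep = 0x01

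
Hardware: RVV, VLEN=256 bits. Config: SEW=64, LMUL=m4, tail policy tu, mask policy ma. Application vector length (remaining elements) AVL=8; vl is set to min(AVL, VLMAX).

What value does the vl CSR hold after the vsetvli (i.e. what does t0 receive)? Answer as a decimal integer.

vl = 8

VLMAX = (256 × 4) / 64 = 16 lanes
AVL=8 ≤ VLMAX=16, so vl = 8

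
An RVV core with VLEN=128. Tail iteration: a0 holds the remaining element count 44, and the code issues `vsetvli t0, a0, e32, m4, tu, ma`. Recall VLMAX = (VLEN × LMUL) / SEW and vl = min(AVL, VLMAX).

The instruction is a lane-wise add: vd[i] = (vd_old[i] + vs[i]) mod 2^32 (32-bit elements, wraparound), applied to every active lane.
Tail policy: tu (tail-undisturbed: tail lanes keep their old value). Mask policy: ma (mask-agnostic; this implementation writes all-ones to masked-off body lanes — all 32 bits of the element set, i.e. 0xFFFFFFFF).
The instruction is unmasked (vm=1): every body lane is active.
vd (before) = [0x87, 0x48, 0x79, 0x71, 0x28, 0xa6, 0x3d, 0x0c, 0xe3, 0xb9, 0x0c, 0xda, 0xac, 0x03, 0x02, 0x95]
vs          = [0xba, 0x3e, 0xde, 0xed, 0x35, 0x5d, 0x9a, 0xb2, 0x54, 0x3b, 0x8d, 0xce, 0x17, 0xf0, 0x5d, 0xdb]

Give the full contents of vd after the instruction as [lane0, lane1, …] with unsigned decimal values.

vd = [321, 134, 343, 350, 93, 259, 215, 190, 311, 244, 153, 424, 195, 243, 95, 368]

lanes per group: 128·4/32 = 16
vl ← min(44, 16) = 16
vd[0] add(0x87,0xba) -> 0x141
vd[1] add(0x48,0x3e) -> 0x86
vd[2] add(0x79,0xde) -> 0x157
vd[3] add(0x71,0xed) -> 0x15e
vd[4] add(0x28,0x35) -> 0x5d
vd[5] add(0xa6,0x5d) -> 0x103
vd[6] add(0x3d,0x9a) -> 0xd7
vd[7] add(0x0c,0xb2) -> 0xbe
vd[8] add(0xe3,0x54) -> 0x137
vd[9] add(0xb9,0x3b) -> 0xf4
vd[10] add(0x0c,0x8d) -> 0x99
vd[11] add(0xda,0xce) -> 0x1a8
vd[12] add(0xac,0x17) -> 0xc3
vd[13] add(0x03,0xf0) -> 0xf3
vd[14] add(0x02,0x5d) -> 0x5f
vd[15] add(0x95,0xdb) -> 0x170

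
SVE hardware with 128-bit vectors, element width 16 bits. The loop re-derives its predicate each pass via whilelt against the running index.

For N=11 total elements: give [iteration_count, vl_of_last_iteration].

[iterations, last_vl] = [2, 3]

register lanes = 128/16 = 8
11 elements at 8/iter → 2 passes, remainder 3 on the last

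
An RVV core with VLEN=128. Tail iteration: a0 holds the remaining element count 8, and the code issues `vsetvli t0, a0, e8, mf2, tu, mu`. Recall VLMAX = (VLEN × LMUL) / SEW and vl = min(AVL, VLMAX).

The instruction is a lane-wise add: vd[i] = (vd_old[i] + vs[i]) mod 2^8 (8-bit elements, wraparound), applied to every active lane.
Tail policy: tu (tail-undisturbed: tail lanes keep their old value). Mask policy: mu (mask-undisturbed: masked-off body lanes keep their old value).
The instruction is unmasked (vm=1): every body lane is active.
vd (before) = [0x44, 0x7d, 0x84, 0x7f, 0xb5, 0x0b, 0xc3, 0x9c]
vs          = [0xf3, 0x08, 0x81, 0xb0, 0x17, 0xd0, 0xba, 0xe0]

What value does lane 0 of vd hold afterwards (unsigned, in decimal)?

VLMAX = VLEN×LMUL/SEW = 128×1/2/8 = 8
vl = min(AVL, VLMAX) = min(8, 8) = 8
vd[0] add(0x44,0xf3) -> 0x37
vd[1] add(0x7d,0x08) -> 0x85
vd[2] add(0x84,0x81) -> 0x05
vd[3] add(0x7f,0xb0) -> 0x2f
vd[4] add(0xb5,0x17) -> 0xcc
vd[5] add(0x0b,0xd0) -> 0xdb
vd[6] add(0xc3,0xba) -> 0x7d
vd[7] add(0x9c,0xe0) -> 0x7c

vd[0] = 55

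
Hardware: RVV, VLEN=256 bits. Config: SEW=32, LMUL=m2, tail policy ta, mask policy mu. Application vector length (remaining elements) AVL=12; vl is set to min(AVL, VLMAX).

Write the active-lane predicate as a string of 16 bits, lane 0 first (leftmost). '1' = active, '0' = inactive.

VLMAX = (256 × 2) / 32 = 16 lanes
vl = min(AVL, VLMAX) = min(12, 16) = 12
bits (lane 0 leftmost): 1111111111110000

predicate = 1111111111110000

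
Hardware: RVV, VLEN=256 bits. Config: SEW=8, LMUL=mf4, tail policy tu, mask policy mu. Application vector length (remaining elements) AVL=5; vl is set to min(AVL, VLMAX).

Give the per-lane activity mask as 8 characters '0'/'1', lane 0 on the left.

predicate = 11111000

VLMAX = VLEN×LMUL/SEW = 256×1/4/8 = 8
vl ← min(5, 8) = 5
bits (lane 0 leftmost): 11111000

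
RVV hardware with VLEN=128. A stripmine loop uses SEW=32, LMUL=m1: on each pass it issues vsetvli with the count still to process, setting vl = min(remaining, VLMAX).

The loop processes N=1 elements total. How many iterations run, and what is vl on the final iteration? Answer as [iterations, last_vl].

lanes per group: 128·1/32 = 4
1 elements at 4/iter → 1 passes, remainder 1 on the last

[iterations, last_vl] = [1, 1]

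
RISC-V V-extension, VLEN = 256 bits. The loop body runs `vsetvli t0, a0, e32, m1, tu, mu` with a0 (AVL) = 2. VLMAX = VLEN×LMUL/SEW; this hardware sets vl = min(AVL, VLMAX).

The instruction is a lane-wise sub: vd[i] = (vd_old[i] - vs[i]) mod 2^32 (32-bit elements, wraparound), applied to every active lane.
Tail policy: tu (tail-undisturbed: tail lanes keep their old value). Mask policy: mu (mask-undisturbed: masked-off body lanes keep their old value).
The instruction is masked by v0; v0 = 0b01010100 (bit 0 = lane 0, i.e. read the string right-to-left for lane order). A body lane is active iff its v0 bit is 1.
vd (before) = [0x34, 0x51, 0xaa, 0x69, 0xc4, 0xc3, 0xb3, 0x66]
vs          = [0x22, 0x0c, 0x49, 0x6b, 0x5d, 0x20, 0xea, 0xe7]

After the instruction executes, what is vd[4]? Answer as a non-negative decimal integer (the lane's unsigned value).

VLMAX = VLEN×LMUL/SEW = 256×1/32 = 8
vl = min(AVL, VLMAX) = min(2, 8) = 2
vd[0] mask-off/keep -> 0x34
vd[1] mask-off/keep -> 0x51
vd[2] tail/keep -> 0xaa
vd[3] tail/keep -> 0x69
vd[4] tail/keep -> 0xc4
vd[5] tail/keep -> 0xc3
vd[6] tail/keep -> 0xb3
vd[7] tail/keep -> 0x66

vd[4] = 196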